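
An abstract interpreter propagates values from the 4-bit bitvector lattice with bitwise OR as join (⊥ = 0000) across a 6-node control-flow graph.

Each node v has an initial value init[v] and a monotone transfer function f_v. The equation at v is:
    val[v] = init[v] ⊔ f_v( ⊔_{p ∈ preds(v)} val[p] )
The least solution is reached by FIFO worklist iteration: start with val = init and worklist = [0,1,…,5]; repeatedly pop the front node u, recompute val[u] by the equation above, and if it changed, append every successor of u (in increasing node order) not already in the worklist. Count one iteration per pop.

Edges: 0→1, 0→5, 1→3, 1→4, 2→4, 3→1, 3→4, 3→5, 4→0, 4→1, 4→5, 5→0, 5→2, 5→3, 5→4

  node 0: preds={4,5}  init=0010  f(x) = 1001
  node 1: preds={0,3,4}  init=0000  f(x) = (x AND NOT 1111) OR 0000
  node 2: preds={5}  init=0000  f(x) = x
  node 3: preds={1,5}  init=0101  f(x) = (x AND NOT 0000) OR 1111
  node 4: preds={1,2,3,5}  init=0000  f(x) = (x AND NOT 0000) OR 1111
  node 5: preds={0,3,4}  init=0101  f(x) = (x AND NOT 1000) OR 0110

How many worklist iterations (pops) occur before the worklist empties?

Worklist (11 pops):
  #1 pop 0: in=0101 → 1011 (was 0010); enqueue []
  #2 pop 1: in=1111 → 0000 (no change)
  #3 pop 2: in=0101 → 0101 (was 0000); enqueue []
  #4 pop 3: in=0101 → 1111 (was 0101); enqueue [1]
  #5 pop 4: in=1111 → 1111 (was 0000); enqueue [0]
  #6 pop 5: in=1111 → 0111 (was 0101); enqueue [2,3,4]
  #7 pop 1: in=1111 → 0000 (no change)
  #8 pop 0: in=1111 → 1011 (no change)
  #9 pop 2: in=0111 → 0111 (was 0101); enqueue []
  #10 pop 3: in=0111 → 1111 (no change)
  #11 pop 4: in=1111 → 1111 (no change)

Fixpoint:
  val[0] = 1011
  val[1] = 0000
  val[2] = 0111
  val[3] = 1111
  val[4] = 1111
  val[5] = 0111

11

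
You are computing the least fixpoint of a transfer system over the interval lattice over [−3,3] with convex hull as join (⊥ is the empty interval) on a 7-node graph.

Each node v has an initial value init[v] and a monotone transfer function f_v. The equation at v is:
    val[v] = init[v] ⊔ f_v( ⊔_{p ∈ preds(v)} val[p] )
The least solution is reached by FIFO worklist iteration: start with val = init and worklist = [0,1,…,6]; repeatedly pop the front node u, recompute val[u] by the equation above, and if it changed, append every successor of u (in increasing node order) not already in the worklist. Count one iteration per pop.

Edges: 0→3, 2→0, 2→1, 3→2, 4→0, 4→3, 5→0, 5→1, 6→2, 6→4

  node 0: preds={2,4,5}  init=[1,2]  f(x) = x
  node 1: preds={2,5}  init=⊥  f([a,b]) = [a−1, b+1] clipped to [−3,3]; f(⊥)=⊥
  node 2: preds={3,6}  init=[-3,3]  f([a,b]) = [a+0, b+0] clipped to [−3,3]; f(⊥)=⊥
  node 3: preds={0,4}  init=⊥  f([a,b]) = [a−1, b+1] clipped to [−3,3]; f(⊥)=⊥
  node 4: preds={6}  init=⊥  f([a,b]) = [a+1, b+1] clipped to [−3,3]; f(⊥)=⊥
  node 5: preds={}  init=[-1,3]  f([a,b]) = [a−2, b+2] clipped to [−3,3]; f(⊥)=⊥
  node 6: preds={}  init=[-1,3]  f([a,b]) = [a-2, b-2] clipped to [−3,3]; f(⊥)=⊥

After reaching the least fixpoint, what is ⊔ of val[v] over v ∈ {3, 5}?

[-3,3]

Worklist (10 pops):
  #1 pop 0: in=[-3,3] → [-3,3] (was [1,2]); enqueue []
  #2 pop 1: in=[-3,3] → [-3,3] (was ⊥); enqueue []
  #3 pop 2: in=[-1,3] → [-3,3] (no change)
  #4 pop 3: in=[-3,3] → [-3,3] (was ⊥); enqueue [2]
  #5 pop 4: in=[-1,3] → [0,3] (was ⊥); enqueue [0,3]
  #6 pop 5: in=⊥ → [-1,3] (no change)
  #7 pop 6: in=⊥ → [-1,3] (no change)
  #8 pop 2: in=[-3,3] → [-3,3] (no change)
  #9 pop 0: in=[-3,3] → [-3,3] (no change)
  #10 pop 3: in=[-3,3] → [-3,3] (no change)

Fixpoint:
  val[0] = [-3,3]
  val[1] = [-3,3]
  val[2] = [-3,3]
  val[3] = [-3,3]
  val[4] = [0,3]
  val[5] = [-1,3]
  val[6] = [-1,3]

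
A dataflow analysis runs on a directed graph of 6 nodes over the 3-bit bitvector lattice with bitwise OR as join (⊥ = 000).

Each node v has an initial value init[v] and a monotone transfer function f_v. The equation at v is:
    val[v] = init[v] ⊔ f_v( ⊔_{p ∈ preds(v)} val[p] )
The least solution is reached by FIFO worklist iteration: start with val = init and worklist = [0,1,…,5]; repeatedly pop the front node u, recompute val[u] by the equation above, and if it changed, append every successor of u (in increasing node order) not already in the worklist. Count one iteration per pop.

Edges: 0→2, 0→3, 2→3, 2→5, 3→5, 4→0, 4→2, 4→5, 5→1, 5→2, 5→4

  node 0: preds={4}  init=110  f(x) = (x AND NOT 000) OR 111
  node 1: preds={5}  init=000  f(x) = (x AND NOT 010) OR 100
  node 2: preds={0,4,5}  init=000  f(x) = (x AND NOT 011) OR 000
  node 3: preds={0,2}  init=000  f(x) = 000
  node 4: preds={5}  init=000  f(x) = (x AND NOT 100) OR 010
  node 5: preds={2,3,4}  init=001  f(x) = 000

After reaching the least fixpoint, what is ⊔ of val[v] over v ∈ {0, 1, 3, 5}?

Trace (8 dequeues):
  [1] u=0 | in 000 | out 111 | prev 110 | push {}
  [2] u=1 | in 001 | out 101 | prev 000 | push {}
  [3] u=2 | in 111 | out 100 | prev 000 | push {}
  [4] u=3 | in 111 | out 000 | ==
  [5] u=4 | in 001 | out 011 | prev 000 | push {0,2}
  [6] u=5 | in 111 | out 001 | ==
  [7] u=0 | in 011 | out 111 | ==
  [8] u=2 | in 111 | out 100 | ==

Converged values:
  [0] 111
  [1] 101
  [2] 100
  [3] 000
  [4] 011
  [5] 001

111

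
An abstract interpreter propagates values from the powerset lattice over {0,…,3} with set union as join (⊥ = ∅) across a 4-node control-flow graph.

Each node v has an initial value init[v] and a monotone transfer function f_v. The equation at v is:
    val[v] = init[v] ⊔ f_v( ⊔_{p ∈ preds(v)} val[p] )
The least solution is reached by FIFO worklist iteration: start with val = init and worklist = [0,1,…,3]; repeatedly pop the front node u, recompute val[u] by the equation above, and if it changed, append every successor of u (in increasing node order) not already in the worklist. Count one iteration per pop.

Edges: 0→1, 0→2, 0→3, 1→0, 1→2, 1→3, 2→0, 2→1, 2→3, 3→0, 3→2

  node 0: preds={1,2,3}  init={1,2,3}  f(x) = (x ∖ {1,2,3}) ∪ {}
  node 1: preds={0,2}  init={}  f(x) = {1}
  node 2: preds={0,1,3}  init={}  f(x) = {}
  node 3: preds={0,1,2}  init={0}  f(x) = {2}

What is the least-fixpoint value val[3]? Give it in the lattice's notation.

Worklist (6 pops):
  #1 pop 0: in={0} → {0,1,2,3} (was {1,2,3}); enqueue []
  #2 pop 1: in={0,1,2,3} → {1} (was {}); enqueue [0]
  #3 pop 2: in={0,1,2,3} → {} (no change)
  #4 pop 3: in={0,1,2,3} → {0,2} (was {0}); enqueue [2]
  #5 pop 0: in={0,1,2} → {0,1,2,3} (no change)
  #6 pop 2: in={0,1,2,3} → {} (no change)

Fixpoint:
  val[0] = {0,1,2,3}
  val[1] = {1}
  val[2] = {}
  val[3] = {0,2}

{0,2}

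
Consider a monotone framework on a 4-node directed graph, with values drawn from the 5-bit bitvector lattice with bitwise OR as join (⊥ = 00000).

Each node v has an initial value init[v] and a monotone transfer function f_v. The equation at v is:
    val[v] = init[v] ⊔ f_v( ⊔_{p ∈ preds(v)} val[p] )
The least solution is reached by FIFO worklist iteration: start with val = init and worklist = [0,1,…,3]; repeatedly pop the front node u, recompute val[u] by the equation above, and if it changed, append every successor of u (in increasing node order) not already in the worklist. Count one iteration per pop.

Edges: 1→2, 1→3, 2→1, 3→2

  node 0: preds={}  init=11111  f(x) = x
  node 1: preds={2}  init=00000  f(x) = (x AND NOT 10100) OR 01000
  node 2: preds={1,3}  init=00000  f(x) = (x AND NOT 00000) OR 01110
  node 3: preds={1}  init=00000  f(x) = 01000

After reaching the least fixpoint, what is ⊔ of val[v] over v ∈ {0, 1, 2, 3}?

Worklist (7 pops):
  #1 pop 0: in=00000 → 11111 (no change)
  #2 pop 1: in=00000 → 01000 (was 00000); enqueue []
  #3 pop 2: in=01000 → 01110 (was 00000); enqueue [1]
  #4 pop 3: in=01000 → 01000 (was 00000); enqueue [2]
  #5 pop 1: in=01110 → 01010 (was 01000); enqueue [3]
  #6 pop 2: in=01010 → 01110 (no change)
  #7 pop 3: in=01010 → 01000 (no change)

Fixpoint:
  val[0] = 11111
  val[1] = 01010
  val[2] = 01110
  val[3] = 01000

11111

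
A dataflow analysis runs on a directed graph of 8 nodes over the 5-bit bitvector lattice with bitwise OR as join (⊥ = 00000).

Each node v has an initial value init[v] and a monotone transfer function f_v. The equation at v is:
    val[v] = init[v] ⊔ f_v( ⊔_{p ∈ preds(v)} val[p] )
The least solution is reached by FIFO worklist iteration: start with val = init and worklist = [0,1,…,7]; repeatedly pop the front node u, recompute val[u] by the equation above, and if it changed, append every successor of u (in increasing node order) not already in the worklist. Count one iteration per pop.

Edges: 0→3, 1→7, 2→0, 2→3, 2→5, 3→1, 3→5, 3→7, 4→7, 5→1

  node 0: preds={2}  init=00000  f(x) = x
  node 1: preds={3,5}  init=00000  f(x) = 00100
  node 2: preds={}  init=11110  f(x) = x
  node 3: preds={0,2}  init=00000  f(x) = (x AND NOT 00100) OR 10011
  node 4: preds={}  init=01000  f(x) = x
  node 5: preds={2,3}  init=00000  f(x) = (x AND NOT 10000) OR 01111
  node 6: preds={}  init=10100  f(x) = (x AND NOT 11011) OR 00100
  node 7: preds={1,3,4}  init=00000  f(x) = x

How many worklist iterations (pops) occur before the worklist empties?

Trace (9 dequeues):
  [1] u=0 | in 11110 | out 11110 | prev 00000 | push {}
  [2] u=1 | in 00000 | out 00100 | prev 00000 | push {}
  [3] u=2 | in 00000 | out 11110 | ==
  [4] u=3 | in 11110 | out 11011 | prev 00000 | push {1}
  [5] u=4 | in 00000 | out 01000 | ==
  [6] u=5 | in 11111 | out 01111 | prev 00000 | push {}
  [7] u=6 | in 00000 | out 10100 | ==
  [8] u=7 | in 11111 | out 11111 | prev 00000 | push {}
  [9] u=1 | in 11111 | out 00100 | ==

Converged values:
  [0] 11110
  [1] 00100
  [2] 11110
  [3] 11011
  [4] 01000
  [5] 01111
  [6] 10100
  [7] 11111

9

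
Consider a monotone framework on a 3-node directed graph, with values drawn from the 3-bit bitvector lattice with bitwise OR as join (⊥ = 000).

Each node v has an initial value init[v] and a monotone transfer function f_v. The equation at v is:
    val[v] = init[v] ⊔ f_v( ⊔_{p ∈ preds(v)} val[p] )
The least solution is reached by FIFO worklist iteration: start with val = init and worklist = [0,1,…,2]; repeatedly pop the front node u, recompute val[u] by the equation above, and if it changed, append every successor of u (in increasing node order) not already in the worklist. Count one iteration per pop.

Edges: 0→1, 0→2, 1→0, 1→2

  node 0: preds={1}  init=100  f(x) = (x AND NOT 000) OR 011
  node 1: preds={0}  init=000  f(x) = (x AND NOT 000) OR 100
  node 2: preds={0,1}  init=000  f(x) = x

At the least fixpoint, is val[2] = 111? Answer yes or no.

yes

Iteration log — 4 steps:
  step 1. node 0  ⊔preds=000  new=111  old=100  +wl: 
  step 2. node 1  ⊔preds=111  new=111  old=000  +wl: 0
  step 3. node 2  ⊔preds=111  new=111  old=000  +wl: 
  step 4. node 0  ⊔preds=111  new=111  stable

Least fixpoint reached:
  node 0: 111
  node 1: 111
  node 2: 111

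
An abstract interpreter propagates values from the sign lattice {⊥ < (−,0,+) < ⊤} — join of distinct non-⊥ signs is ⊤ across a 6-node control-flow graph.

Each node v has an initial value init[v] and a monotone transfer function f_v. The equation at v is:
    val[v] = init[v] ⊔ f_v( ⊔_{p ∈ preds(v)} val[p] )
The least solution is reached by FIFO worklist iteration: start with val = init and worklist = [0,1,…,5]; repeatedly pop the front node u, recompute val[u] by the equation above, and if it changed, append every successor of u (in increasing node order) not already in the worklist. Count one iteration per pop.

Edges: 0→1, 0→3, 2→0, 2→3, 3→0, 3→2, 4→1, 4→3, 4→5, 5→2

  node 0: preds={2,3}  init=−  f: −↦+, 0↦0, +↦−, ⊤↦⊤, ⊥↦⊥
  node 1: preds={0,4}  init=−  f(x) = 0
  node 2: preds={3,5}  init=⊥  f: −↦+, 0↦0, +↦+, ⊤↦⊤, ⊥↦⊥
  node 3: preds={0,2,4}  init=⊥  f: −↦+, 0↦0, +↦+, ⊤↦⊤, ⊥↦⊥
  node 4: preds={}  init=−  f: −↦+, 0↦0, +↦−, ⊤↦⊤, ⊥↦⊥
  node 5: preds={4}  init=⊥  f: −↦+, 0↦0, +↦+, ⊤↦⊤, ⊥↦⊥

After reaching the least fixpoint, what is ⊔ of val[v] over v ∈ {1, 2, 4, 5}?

Iteration log — 15 steps:
  step 1. node 0  ⊔preds=⊥  new=−  stable
  step 2. node 1  ⊔preds=−  new=⊤  old=−  +wl: 
  step 3. node 2  ⊔preds=⊥  new=⊥  stable
  step 4. node 3  ⊔preds=−  new=+  old=⊥  +wl: 0,2
  step 5. node 4  ⊔preds=⊥  new=−  stable
  step 6. node 5  ⊔preds=−  new=+  old=⊥  +wl: 
  step 7. node 0  ⊔preds=+  new=−  stable
  step 8. node 2  ⊔preds=+  new=+  old=⊥  +wl: 0,3
  step 9. node 0  ⊔preds=+  new=−  stable
  step 10. node 3  ⊔preds=⊤  new=⊤  old=+  +wl: 0,2
  step 11. node 0  ⊔preds=⊤  new=⊤  old=−  +wl: 1,3
  step 12. node 2  ⊔preds=⊤  new=⊤  old=+  +wl: 0
  step 13. node 1  ⊔preds=⊤  new=⊤  stable
  step 14. node 3  ⊔preds=⊤  new=⊤  stable
  step 15. node 0  ⊔preds=⊤  new=⊤  stable

Least fixpoint reached:
  node 0: ⊤
  node 1: ⊤
  node 2: ⊤
  node 3: ⊤
  node 4: −
  node 5: +

⊤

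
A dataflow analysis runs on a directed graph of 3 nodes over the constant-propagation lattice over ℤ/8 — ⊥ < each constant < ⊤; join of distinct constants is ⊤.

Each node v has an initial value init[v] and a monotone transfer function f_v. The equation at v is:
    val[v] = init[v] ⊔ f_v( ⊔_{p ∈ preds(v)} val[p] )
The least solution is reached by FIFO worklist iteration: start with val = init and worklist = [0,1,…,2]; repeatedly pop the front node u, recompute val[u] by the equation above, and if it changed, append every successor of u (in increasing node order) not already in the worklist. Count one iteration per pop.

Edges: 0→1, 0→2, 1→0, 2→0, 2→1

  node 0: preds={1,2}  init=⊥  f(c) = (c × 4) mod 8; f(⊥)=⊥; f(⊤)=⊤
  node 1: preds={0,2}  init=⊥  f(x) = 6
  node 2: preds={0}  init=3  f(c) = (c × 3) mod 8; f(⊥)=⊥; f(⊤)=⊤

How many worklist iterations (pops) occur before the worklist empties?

Iteration log — 6 steps:
  step 1. node 0  ⊔preds=3  new=4  old=⊥  +wl: 
  step 2. node 1  ⊔preds=⊤  new=6  old=⊥  +wl: 0
  step 3. node 2  ⊔preds=4  new=⊤  old=3  +wl: 1
  step 4. node 0  ⊔preds=⊤  new=⊤  old=4  +wl: 2
  step 5. node 1  ⊔preds=⊤  new=6  stable
  step 6. node 2  ⊔preds=⊤  new=⊤  stable

Least fixpoint reached:
  node 0: ⊤
  node 1: 6
  node 2: ⊤

6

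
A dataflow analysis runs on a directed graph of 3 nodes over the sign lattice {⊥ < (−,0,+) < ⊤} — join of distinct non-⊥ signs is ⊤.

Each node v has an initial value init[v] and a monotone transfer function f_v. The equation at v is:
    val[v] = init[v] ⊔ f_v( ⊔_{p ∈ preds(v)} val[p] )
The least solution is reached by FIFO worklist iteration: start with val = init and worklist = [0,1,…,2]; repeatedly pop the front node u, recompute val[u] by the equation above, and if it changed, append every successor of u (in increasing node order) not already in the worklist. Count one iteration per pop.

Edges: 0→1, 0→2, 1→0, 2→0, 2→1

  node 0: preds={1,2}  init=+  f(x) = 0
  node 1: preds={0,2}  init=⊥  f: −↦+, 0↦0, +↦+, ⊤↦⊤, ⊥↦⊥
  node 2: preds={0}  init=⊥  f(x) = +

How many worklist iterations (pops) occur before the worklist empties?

5

Iteration log — 5 steps:
  step 1. node 0  ⊔preds=⊥  new=⊤  old=+  +wl: 
  step 2. node 1  ⊔preds=⊤  new=⊤  old=⊥  +wl: 0
  step 3. node 2  ⊔preds=⊤  new=+  old=⊥  +wl: 1
  step 4. node 0  ⊔preds=⊤  new=⊤  stable
  step 5. node 1  ⊔preds=⊤  new=⊤  stable

Least fixpoint reached:
  node 0: ⊤
  node 1: ⊤
  node 2: +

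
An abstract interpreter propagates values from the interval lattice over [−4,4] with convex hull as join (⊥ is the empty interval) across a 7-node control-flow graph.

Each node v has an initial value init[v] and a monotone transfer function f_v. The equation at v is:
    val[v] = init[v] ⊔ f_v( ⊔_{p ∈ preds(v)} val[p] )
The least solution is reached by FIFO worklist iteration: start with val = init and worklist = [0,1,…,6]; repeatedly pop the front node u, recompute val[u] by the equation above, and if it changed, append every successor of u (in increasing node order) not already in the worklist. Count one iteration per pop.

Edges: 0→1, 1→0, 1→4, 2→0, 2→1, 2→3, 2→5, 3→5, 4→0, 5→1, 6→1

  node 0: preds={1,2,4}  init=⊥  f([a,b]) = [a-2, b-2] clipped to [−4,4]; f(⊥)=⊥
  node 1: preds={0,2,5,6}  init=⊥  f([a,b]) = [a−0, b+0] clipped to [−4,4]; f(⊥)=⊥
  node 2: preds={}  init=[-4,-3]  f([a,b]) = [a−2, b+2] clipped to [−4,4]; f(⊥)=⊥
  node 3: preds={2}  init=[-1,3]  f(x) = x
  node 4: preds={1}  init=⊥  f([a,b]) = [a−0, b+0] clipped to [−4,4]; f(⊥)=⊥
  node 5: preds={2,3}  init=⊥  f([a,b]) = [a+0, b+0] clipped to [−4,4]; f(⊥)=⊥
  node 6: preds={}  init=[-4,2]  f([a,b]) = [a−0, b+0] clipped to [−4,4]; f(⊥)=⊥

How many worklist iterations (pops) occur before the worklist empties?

Worklist (13 pops):
  #1 pop 0: in=[-4,-3] → [-4,-4] (was ⊥); enqueue []
  #2 pop 1: in=[-4,2] → [-4,2] (was ⊥); enqueue [0]
  #3 pop 2: in=⊥ → [-4,-3] (no change)
  #4 pop 3: in=[-4,-3] → [-4,3] (was [-1,3]); enqueue []
  #5 pop 4: in=[-4,2] → [-4,2] (was ⊥); enqueue []
  #6 pop 5: in=[-4,3] → [-4,3] (was ⊥); enqueue [1]
  #7 pop 6: in=⊥ → [-4,2] (no change)
  #8 pop 0: in=[-4,2] → [-4,0] (was [-4,-4]); enqueue []
  #9 pop 1: in=[-4,3] → [-4,3] (was [-4,2]); enqueue [0,4]
  #10 pop 0: in=[-4,3] → [-4,1] (was [-4,0]); enqueue [1]
  #11 pop 4: in=[-4,3] → [-4,3] (was [-4,2]); enqueue [0]
  #12 pop 1: in=[-4,3] → [-4,3] (no change)
  #13 pop 0: in=[-4,3] → [-4,1] (no change)

Fixpoint:
  val[0] = [-4,1]
  val[1] = [-4,3]
  val[2] = [-4,-3]
  val[3] = [-4,3]
  val[4] = [-4,3]
  val[5] = [-4,3]
  val[6] = [-4,2]

13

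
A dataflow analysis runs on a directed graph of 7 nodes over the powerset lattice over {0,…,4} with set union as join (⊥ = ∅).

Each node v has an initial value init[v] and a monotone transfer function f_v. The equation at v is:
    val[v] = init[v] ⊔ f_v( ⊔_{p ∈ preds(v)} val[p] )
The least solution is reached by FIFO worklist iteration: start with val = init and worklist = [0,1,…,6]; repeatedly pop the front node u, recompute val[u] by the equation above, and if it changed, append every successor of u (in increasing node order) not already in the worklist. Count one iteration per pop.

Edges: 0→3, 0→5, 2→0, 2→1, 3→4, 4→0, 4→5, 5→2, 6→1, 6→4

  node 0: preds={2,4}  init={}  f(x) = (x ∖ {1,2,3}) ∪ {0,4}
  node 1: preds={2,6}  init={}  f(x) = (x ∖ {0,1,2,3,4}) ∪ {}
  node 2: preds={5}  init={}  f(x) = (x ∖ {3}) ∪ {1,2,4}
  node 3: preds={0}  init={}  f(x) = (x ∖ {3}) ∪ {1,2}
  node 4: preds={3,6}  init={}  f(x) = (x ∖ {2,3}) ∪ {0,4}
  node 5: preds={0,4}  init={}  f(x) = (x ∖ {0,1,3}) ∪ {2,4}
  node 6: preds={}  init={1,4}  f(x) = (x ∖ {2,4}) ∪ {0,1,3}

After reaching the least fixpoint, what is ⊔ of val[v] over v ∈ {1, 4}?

{0,1,4}

Trace (11 dequeues):
  [1] u=0 | in {} | out {0,4} | prev {} | push {}
  [2] u=1 | in {1,4} | out {} | ==
  [3] u=2 | in {} | out {1,2,4} | prev {} | push {0,1}
  [4] u=3 | in {0,4} | out {0,1,2,4} | prev {} | push {}
  [5] u=4 | in {0,1,2,4} | out {0,1,4} | prev {} | push {}
  [6] u=5 | in {0,1,4} | out {2,4} | prev {} | push {2}
  [7] u=6 | in {} | out {0,1,3,4} | prev {1,4} | push {4}
  [8] u=0 | in {0,1,2,4} | out {0,4} | ==
  [9] u=1 | in {0,1,2,3,4} | out {} | ==
  [10] u=2 | in {2,4} | out {1,2,4} | ==
  [11] u=4 | in {0,1,2,3,4} | out {0,1,4} | ==

Converged values:
  [0] {0,4}
  [1] {}
  [2] {1,2,4}
  [3] {0,1,2,4}
  [4] {0,1,4}
  [5] {2,4}
  [6] {0,1,3,4}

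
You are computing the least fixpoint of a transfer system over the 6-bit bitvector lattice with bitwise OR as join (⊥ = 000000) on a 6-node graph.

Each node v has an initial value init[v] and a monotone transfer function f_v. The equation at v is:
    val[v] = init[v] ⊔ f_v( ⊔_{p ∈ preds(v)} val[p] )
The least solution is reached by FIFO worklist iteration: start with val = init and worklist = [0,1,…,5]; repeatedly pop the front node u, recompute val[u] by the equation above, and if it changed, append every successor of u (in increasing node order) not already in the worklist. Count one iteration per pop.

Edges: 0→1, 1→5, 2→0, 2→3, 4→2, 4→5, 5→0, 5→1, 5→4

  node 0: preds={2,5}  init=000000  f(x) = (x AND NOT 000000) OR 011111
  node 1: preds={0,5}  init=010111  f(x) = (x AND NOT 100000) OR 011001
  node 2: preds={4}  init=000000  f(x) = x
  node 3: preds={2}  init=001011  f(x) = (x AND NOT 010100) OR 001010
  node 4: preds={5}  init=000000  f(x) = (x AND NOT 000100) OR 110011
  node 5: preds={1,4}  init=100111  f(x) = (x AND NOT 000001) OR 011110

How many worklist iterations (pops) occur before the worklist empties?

Trace (15 dequeues):
  [1] u=0 | in 100111 | out 111111 | prev 000000 | push {}
  [2] u=1 | in 111111 | out 011111 | prev 010111 | push {}
  [3] u=2 | in 000000 | out 000000 | ==
  [4] u=3 | in 000000 | out 001011 | ==
  [5] u=4 | in 100111 | out 110011 | prev 000000 | push {2}
  [6] u=5 | in 111111 | out 111111 | prev 100111 | push {0,1,4}
  [7] u=2 | in 110011 | out 110011 | prev 000000 | push {3}
  [8] u=0 | in 111111 | out 111111 | ==
  [9] u=1 | in 111111 | out 011111 | ==
  [10] u=4 | in 111111 | out 111011 | prev 110011 | push {2,5}
  [11] u=3 | in 110011 | out 101011 | prev 001011 | push {}
  [12] u=2 | in 111011 | out 111011 | prev 110011 | push {0,3}
  [13] u=5 | in 111111 | out 111111 | ==
  [14] u=0 | in 111111 | out 111111 | ==
  [15] u=3 | in 111011 | out 101011 | ==

Converged values:
  [0] 111111
  [1] 011111
  [2] 111011
  [3] 101011
  [4] 111011
  [5] 111111

15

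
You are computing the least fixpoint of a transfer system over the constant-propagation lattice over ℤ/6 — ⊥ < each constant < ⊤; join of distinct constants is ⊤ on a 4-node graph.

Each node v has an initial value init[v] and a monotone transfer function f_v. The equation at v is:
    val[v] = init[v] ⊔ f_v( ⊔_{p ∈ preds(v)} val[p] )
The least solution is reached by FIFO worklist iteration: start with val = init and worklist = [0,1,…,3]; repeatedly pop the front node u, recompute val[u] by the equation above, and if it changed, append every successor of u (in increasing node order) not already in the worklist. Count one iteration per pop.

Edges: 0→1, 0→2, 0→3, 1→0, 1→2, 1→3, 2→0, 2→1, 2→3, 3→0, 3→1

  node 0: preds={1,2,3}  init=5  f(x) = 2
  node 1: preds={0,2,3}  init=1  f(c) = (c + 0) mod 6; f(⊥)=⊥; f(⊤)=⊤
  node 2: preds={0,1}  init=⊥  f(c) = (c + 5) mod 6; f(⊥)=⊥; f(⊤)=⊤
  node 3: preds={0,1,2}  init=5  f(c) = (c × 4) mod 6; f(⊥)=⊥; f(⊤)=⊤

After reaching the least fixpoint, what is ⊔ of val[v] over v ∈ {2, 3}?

⊤

Iteration log — 6 steps:
  step 1. node 0  ⊔preds=⊤  new=⊤  old=5  +wl: 
  step 2. node 1  ⊔preds=⊤  new=⊤  old=1  +wl: 0
  step 3. node 2  ⊔preds=⊤  new=⊤  old=⊥  +wl: 1
  step 4. node 3  ⊔preds=⊤  new=⊤  old=5  +wl: 
  step 5. node 0  ⊔preds=⊤  new=⊤  stable
  step 6. node 1  ⊔preds=⊤  new=⊤  stable

Least fixpoint reached:
  node 0: ⊤
  node 1: ⊤
  node 2: ⊤
  node 3: ⊤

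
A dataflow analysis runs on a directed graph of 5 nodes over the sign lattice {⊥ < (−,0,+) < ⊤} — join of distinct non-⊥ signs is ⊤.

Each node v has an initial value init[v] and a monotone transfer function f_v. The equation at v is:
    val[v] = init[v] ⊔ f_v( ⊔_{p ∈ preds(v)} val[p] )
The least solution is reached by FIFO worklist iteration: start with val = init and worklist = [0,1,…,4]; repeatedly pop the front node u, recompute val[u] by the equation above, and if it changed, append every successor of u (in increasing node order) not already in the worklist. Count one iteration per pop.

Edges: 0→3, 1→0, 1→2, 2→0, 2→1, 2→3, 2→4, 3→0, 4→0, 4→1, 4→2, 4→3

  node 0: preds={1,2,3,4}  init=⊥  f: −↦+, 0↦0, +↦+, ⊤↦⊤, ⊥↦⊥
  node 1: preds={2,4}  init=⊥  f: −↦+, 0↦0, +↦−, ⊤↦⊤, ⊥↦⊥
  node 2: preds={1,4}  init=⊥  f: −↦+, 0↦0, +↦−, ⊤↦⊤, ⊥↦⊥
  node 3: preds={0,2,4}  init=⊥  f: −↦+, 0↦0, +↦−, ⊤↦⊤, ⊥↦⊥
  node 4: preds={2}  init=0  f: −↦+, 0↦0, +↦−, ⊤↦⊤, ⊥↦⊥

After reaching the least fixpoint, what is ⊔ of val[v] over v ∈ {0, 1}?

Worklist (7 pops):
  #1 pop 0: in=0 → 0 (was ⊥); enqueue []
  #2 pop 1: in=0 → 0 (was ⊥); enqueue [0]
  #3 pop 2: in=0 → 0 (was ⊥); enqueue [1]
  #4 pop 3: in=0 → 0 (was ⊥); enqueue []
  #5 pop 4: in=0 → 0 (no change)
  #6 pop 0: in=0 → 0 (no change)
  #7 pop 1: in=0 → 0 (no change)

Fixpoint:
  val[0] = 0
  val[1] = 0
  val[2] = 0
  val[3] = 0
  val[4] = 0

0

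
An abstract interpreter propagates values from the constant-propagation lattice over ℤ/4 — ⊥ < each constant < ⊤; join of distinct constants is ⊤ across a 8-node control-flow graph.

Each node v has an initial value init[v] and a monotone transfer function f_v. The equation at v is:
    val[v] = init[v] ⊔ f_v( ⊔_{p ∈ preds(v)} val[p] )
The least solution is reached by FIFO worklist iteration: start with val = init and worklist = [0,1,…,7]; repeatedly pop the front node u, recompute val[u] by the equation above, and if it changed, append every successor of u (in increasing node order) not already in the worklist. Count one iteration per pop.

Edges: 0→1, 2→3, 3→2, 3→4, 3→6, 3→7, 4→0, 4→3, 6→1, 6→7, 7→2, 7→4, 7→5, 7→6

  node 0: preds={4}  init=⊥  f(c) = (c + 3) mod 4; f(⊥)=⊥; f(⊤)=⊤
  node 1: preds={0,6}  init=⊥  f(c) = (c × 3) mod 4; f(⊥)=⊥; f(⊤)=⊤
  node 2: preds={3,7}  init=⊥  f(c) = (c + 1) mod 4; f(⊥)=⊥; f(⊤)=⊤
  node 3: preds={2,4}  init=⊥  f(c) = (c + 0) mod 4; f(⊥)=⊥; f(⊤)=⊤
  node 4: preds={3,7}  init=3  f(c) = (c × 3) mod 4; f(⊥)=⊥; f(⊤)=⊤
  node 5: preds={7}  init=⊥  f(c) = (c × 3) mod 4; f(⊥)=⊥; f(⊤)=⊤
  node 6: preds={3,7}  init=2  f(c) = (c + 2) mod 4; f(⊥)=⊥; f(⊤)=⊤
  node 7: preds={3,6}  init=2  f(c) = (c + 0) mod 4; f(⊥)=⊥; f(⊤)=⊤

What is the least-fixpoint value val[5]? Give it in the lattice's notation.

⊤

Iteration log — 17 steps:
  step 1. node 0  ⊔preds=3  new=2  old=⊥  +wl: 
  step 2. node 1  ⊔preds=2  new=2  old=⊥  +wl: 
  step 3. node 2  ⊔preds=2  new=3  old=⊥  +wl: 
  step 4. node 3  ⊔preds=3  new=3  old=⊥  +wl: 2
  step 5. node 4  ⊔preds=⊤  new=⊤  old=3  +wl: 0,3
  step 6. node 5  ⊔preds=2  new=2  old=⊥  +wl: 
  step 7. node 6  ⊔preds=⊤  new=⊤  old=2  +wl: 1
  step 8. node 7  ⊔preds=⊤  new=⊤  old=2  +wl: 4,5,6
  step 9. node 2  ⊔preds=⊤  new=⊤  old=3  +wl: 
  step 10. node 0  ⊔preds=⊤  new=⊤  old=2  +wl: 
  step 11. node 3  ⊔preds=⊤  new=⊤  old=3  +wl: 2,7
  step 12. node 1  ⊔preds=⊤  new=⊤  old=2  +wl: 
  step 13. node 4  ⊔preds=⊤  new=⊤  stable
  step 14. node 5  ⊔preds=⊤  new=⊤  old=2  +wl: 
  step 15. node 6  ⊔preds=⊤  new=⊤  stable
  step 16. node 2  ⊔preds=⊤  new=⊤  stable
  step 17. node 7  ⊔preds=⊤  new=⊤  stable

Least fixpoint reached:
  node 0: ⊤
  node 1: ⊤
  node 2: ⊤
  node 3: ⊤
  node 4: ⊤
  node 5: ⊤
  node 6: ⊤
  node 7: ⊤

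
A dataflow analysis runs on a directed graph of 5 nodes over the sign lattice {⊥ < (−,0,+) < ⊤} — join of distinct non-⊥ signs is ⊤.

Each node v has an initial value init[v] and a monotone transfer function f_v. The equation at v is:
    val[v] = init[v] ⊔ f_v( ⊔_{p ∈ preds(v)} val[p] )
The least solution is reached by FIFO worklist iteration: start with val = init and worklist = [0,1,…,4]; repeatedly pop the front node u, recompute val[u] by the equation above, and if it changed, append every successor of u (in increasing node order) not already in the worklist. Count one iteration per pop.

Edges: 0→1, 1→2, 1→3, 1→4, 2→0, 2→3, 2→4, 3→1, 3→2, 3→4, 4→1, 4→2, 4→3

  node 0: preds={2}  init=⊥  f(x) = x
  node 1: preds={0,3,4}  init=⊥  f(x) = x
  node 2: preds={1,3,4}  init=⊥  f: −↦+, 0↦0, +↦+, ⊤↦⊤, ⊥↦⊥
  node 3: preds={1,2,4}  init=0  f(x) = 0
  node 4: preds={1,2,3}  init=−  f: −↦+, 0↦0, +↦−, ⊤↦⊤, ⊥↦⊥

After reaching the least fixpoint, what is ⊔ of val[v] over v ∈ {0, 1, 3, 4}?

Trace (9 dequeues):
  [1] u=0 | in ⊥ | out ⊥ | ==
  [2] u=1 | in ⊤ | out ⊤ | prev ⊥ | push {}
  [3] u=2 | in ⊤ | out ⊤ | prev ⊥ | push {0}
  [4] u=3 | in ⊤ | out 0 | ==
  [5] u=4 | in ⊤ | out ⊤ | prev − | push {1,2,3}
  [6] u=0 | in ⊤ | out ⊤ | prev ⊥ | push {}
  [7] u=1 | in ⊤ | out ⊤ | ==
  [8] u=2 | in ⊤ | out ⊤ | ==
  [9] u=3 | in ⊤ | out 0 | ==

Converged values:
  [0] ⊤
  [1] ⊤
  [2] ⊤
  [3] 0
  [4] ⊤

⊤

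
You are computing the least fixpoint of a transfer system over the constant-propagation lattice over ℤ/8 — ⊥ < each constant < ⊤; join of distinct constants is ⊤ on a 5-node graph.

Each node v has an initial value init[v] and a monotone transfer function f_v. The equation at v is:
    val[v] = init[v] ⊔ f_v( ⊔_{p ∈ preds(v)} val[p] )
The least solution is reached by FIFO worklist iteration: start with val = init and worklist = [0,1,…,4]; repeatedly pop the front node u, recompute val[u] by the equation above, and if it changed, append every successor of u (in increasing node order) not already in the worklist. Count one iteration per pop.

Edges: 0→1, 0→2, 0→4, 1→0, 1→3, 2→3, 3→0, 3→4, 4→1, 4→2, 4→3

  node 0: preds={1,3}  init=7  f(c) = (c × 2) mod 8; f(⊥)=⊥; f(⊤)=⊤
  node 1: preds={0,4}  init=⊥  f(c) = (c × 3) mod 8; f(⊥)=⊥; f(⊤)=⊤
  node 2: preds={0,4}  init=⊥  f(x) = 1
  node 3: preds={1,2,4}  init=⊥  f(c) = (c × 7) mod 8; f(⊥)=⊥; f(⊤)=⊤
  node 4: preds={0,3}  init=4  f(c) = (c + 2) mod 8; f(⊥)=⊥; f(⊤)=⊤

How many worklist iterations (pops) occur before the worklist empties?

10

Trace (10 dequeues):
  [1] u=0 | in ⊥ | out 7 | ==
  [2] u=1 | in ⊤ | out ⊤ | prev ⊥ | push {0}
  [3] u=2 | in ⊤ | out 1 | prev ⊥ | push {}
  [4] u=3 | in ⊤ | out ⊤ | prev ⊥ | push {}
  [5] u=4 | in ⊤ | out ⊤ | prev 4 | push {1,2,3}
  [6] u=0 | in ⊤ | out ⊤ | prev 7 | push {4}
  [7] u=1 | in ⊤ | out ⊤ | ==
  [8] u=2 | in ⊤ | out 1 | ==
  [9] u=3 | in ⊤ | out ⊤ | ==
  [10] u=4 | in ⊤ | out ⊤ | ==

Converged values:
  [0] ⊤
  [1] ⊤
  [2] 1
  [3] ⊤
  [4] ⊤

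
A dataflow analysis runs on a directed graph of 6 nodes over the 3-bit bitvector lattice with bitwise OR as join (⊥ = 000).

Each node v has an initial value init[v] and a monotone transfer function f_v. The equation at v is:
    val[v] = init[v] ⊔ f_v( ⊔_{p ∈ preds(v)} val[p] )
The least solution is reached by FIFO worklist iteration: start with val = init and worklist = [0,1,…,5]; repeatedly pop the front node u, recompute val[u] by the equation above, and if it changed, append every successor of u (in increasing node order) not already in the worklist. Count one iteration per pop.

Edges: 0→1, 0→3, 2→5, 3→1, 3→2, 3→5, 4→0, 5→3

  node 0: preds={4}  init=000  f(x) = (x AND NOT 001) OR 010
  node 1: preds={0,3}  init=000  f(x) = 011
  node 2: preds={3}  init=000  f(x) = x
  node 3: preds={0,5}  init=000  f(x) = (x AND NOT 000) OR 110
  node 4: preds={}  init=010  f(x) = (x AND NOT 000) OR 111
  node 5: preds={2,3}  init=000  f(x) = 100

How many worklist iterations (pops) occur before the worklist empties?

Iteration log — 12 steps:
  step 1. node 0  ⊔preds=010  new=010  old=000  +wl: 
  step 2. node 1  ⊔preds=010  new=011  old=000  +wl: 
  step 3. node 2  ⊔preds=000  new=000  stable
  step 4. node 3  ⊔preds=010  new=110  old=000  +wl: 1,2
  step 5. node 4  ⊔preds=000  new=111  old=010  +wl: 0
  step 6. node 5  ⊔preds=110  new=100  old=000  +wl: 3
  step 7. node 1  ⊔preds=110  new=011  stable
  step 8. node 2  ⊔preds=110  new=110  old=000  +wl: 5
  step 9. node 0  ⊔preds=111  new=110  old=010  +wl: 1
  step 10. node 3  ⊔preds=110  new=110  stable
  step 11. node 5  ⊔preds=110  new=100  stable
  step 12. node 1  ⊔preds=110  new=011  stable

Least fixpoint reached:
  node 0: 110
  node 1: 011
  node 2: 110
  node 3: 110
  node 4: 111
  node 5: 100

12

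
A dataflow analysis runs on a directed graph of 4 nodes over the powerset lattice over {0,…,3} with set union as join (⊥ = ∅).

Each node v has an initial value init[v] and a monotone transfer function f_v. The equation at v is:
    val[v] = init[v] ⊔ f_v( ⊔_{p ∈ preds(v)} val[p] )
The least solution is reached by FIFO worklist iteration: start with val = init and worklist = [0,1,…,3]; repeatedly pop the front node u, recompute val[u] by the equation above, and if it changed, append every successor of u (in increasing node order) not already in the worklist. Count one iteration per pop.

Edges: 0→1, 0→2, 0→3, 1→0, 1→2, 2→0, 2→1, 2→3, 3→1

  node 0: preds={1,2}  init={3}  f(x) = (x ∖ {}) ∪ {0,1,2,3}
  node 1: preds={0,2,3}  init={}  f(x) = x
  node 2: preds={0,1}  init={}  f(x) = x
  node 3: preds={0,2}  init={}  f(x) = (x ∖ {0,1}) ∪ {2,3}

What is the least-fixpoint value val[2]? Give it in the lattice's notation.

{0,1,2,3}

Worklist (6 pops):
  #1 pop 0: in={} → {0,1,2,3} (was {3}); enqueue []
  #2 pop 1: in={0,1,2,3} → {0,1,2,3} (was {}); enqueue [0]
  #3 pop 2: in={0,1,2,3} → {0,1,2,3} (was {}); enqueue [1]
  #4 pop 3: in={0,1,2,3} → {2,3} (was {}); enqueue []
  #5 pop 0: in={0,1,2,3} → {0,1,2,3} (no change)
  #6 pop 1: in={0,1,2,3} → {0,1,2,3} (no change)

Fixpoint:
  val[0] = {0,1,2,3}
  val[1] = {0,1,2,3}
  val[2] = {0,1,2,3}
  val[3] = {2,3}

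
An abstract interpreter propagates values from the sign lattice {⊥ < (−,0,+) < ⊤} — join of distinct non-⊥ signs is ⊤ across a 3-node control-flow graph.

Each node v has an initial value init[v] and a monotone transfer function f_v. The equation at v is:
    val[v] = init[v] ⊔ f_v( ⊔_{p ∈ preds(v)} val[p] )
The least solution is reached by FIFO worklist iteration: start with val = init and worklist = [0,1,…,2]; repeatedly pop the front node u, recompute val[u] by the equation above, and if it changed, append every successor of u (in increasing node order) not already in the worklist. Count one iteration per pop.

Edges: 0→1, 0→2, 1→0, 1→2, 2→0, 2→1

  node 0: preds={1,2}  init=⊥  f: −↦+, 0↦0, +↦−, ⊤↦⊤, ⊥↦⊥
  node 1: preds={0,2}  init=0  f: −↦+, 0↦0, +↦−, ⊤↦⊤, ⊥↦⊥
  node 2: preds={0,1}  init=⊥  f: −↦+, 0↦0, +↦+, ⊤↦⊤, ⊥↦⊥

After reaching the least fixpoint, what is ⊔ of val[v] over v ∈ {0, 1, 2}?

0

Iteration log — 5 steps:
  step 1. node 0  ⊔preds=0  new=0  old=⊥  +wl: 
  step 2. node 1  ⊔preds=0  new=0  stable
  step 3. node 2  ⊔preds=0  new=0  old=⊥  +wl: 0,1
  step 4. node 0  ⊔preds=0  new=0  stable
  step 5. node 1  ⊔preds=0  new=0  stable

Least fixpoint reached:
  node 0: 0
  node 1: 0
  node 2: 0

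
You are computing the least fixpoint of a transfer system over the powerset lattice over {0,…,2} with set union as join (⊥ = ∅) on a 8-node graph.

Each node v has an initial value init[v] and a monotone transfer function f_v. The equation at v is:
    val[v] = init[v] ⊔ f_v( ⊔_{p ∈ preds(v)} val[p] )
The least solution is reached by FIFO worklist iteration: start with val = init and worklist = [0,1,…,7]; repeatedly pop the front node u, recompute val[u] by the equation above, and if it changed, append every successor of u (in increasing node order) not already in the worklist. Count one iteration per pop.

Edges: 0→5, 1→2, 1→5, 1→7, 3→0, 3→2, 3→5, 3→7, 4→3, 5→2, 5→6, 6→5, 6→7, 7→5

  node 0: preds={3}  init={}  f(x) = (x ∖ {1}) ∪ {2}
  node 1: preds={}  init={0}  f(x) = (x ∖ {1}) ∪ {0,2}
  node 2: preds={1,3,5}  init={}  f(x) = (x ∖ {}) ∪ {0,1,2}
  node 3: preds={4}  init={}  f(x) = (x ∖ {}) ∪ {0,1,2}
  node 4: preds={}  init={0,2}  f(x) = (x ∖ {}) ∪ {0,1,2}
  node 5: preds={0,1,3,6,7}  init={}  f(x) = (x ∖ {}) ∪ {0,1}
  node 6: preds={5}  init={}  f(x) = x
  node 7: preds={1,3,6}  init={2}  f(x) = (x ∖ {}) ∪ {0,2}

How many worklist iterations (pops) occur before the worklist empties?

12

Trace (12 dequeues):
  [1] u=0 | in {} | out {2} | prev {} | push {}
  [2] u=1 | in {} | out {0,2} | prev {0} | push {}
  [3] u=2 | in {0,2} | out {0,1,2} | prev {} | push {}
  [4] u=3 | in {0,2} | out {0,1,2} | prev {} | push {0,2}
  [5] u=4 | in {} | out {0,1,2} | prev {0,2} | push {3}
  [6] u=5 | in {0,1,2} | out {0,1,2} | prev {} | push {}
  [7] u=6 | in {0,1,2} | out {0,1,2} | prev {} | push {5}
  [8] u=7 | in {0,1,2} | out {0,1,2} | prev {2} | push {}
  [9] u=0 | in {0,1,2} | out {0,2} | prev {2} | push {}
  [10] u=2 | in {0,1,2} | out {0,1,2} | ==
  [11] u=3 | in {0,1,2} | out {0,1,2} | ==
  [12] u=5 | in {0,1,2} | out {0,1,2} | ==

Converged values:
  [0] {0,2}
  [1] {0,2}
  [2] {0,1,2}
  [3] {0,1,2}
  [4] {0,1,2}
  [5] {0,1,2}
  [6] {0,1,2}
  [7] {0,1,2}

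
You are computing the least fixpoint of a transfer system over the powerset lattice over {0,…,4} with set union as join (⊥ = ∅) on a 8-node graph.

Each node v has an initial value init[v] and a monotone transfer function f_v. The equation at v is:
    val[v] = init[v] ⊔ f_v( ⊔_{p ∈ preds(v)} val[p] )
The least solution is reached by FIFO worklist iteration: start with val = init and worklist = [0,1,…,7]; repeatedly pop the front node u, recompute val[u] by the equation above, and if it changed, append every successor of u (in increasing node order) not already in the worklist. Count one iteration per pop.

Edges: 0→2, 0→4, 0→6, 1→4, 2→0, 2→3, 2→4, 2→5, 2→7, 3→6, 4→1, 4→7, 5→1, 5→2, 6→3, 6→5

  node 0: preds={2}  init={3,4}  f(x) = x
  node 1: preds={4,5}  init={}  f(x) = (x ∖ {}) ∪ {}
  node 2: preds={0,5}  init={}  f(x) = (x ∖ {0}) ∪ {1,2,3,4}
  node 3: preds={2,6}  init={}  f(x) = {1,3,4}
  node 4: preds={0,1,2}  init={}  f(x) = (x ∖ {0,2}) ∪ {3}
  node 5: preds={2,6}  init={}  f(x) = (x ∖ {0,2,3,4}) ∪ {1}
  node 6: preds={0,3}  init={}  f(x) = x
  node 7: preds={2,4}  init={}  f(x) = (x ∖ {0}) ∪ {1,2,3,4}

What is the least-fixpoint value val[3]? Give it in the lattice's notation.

{1,3,4}

Trace (17 dequeues):
  [1] u=0 | in {} | out {3,4} | ==
  [2] u=1 | in {} | out {} | ==
  [3] u=2 | in {3,4} | out {1,2,3,4} | prev {} | push {0}
  [4] u=3 | in {1,2,3,4} | out {1,3,4} | prev {} | push {}
  [5] u=4 | in {1,2,3,4} | out {1,3,4} | prev {} | push {1}
  [6] u=5 | in {1,2,3,4} | out {1} | prev {} | push {2}
  [7] u=6 | in {1,3,4} | out {1,3,4} | prev {} | push {3,5}
  [8] u=7 | in {1,2,3,4} | out {1,2,3,4} | prev {} | push {}
  [9] u=0 | in {1,2,3,4} | out {1,2,3,4} | prev {3,4} | push {4,6}
  [10] u=1 | in {1,3,4} | out {1,3,4} | prev {} | push {}
  [11] u=2 | in {1,2,3,4} | out {1,2,3,4} | ==
  [12] u=3 | in {1,2,3,4} | out {1,3,4} | ==
  [13] u=5 | in {1,2,3,4} | out {1} | ==
  [14] u=4 | in {1,2,3,4} | out {1,3,4} | ==
  [15] u=6 | in {1,2,3,4} | out {1,2,3,4} | prev {1,3,4} | push {3,5}
  [16] u=3 | in {1,2,3,4} | out {1,3,4} | ==
  [17] u=5 | in {1,2,3,4} | out {1} | ==

Converged values:
  [0] {1,2,3,4}
  [1] {1,3,4}
  [2] {1,2,3,4}
  [3] {1,3,4}
  [4] {1,3,4}
  [5] {1}
  [6] {1,2,3,4}
  [7] {1,2,3,4}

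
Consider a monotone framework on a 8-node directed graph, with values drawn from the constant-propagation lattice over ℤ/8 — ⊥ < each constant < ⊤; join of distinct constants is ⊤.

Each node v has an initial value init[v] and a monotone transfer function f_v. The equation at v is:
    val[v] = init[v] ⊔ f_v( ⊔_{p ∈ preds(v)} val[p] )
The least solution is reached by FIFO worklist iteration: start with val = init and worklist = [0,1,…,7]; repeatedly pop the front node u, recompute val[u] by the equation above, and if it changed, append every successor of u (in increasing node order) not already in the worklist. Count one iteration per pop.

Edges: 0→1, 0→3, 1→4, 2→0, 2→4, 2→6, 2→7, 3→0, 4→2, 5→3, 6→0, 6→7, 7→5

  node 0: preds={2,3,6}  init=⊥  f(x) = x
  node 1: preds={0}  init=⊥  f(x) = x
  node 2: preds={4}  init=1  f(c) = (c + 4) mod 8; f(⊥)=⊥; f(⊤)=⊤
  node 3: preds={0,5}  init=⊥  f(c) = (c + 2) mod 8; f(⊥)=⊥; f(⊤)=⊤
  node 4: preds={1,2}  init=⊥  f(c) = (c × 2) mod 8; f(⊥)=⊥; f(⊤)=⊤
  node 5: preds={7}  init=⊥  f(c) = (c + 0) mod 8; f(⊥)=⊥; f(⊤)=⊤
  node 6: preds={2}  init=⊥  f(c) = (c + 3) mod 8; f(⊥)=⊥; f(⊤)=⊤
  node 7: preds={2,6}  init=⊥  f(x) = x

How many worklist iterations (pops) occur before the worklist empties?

19

Worklist (19 pops):
  #1 pop 0: in=1 → 1 (was ⊥); enqueue []
  #2 pop 1: in=1 → 1 (was ⊥); enqueue []
  #3 pop 2: in=⊥ → 1 (no change)
  #4 pop 3: in=1 → 3 (was ⊥); enqueue [0]
  #5 pop 4: in=1 → 2 (was ⊥); enqueue [2]
  #6 pop 5: in=⊥ → ⊥ (no change)
  #7 pop 6: in=1 → 4 (was ⊥); enqueue []
  #8 pop 7: in=⊤ → ⊤ (was ⊥); enqueue [5]
  #9 pop 0: in=⊤ → ⊤ (was 1); enqueue [1,3]
  #10 pop 2: in=2 → ⊤ (was 1); enqueue [0,4,6,7]
  #11 pop 5: in=⊤ → ⊤ (was ⊥); enqueue []
  #12 pop 1: in=⊤ → ⊤ (was 1); enqueue []
  #13 pop 3: in=⊤ → ⊤ (was 3); enqueue []
  #14 pop 0: in=⊤ → ⊤ (no change)
  #15 pop 4: in=⊤ → ⊤ (was 2); enqueue [2]
  #16 pop 6: in=⊤ → ⊤ (was 4); enqueue [0]
  #17 pop 7: in=⊤ → ⊤ (no change)
  #18 pop 2: in=⊤ → ⊤ (no change)
  #19 pop 0: in=⊤ → ⊤ (no change)

Fixpoint:
  val[0] = ⊤
  val[1] = ⊤
  val[2] = ⊤
  val[3] = ⊤
  val[4] = ⊤
  val[5] = ⊤
  val[6] = ⊤
  val[7] = ⊤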